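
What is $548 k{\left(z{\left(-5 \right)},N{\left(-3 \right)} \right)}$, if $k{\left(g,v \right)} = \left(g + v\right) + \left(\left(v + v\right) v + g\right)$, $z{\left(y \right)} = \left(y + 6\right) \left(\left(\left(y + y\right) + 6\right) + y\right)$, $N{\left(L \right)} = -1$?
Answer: $-9316$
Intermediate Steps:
$z{\left(y \right)} = \left(6 + y\right) \left(6 + 3 y\right)$ ($z{\left(y \right)} = \left(6 + y\right) \left(\left(2 y + 6\right) + y\right) = \left(6 + y\right) \left(\left(6 + 2 y\right) + y\right) = \left(6 + y\right) \left(6 + 3 y\right)$)
$k{\left(g,v \right)} = v + 2 g + 2 v^{2}$ ($k{\left(g,v \right)} = \left(g + v\right) + \left(2 v v + g\right) = \left(g + v\right) + \left(2 v^{2} + g\right) = \left(g + v\right) + \left(g + 2 v^{2}\right) = v + 2 g + 2 v^{2}$)
$548 k{\left(z{\left(-5 \right)},N{\left(-3 \right)} \right)} = 548 \left(-1 + 2 \left(36 + 3 \left(-5\right)^{2} + 24 \left(-5\right)\right) + 2 \left(-1\right)^{2}\right) = 548 \left(-1 + 2 \left(36 + 3 \cdot 25 - 120\right) + 2 \cdot 1\right) = 548 \left(-1 + 2 \left(36 + 75 - 120\right) + 2\right) = 548 \left(-1 + 2 \left(-9\right) + 2\right) = 548 \left(-1 - 18 + 2\right) = 548 \left(-17\right) = -9316$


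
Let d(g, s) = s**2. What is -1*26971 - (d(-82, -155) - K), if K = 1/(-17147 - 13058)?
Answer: -1540334181/30205 ≈ -50996.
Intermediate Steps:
K = -1/30205 (K = 1/(-30205) = -1/30205 ≈ -3.3107e-5)
-1*26971 - (d(-82, -155) - K) = -1*26971 - ((-155)**2 - 1*(-1/30205)) = -26971 - (24025 + 1/30205) = -26971 - 1*725675126/30205 = -26971 - 725675126/30205 = -1540334181/30205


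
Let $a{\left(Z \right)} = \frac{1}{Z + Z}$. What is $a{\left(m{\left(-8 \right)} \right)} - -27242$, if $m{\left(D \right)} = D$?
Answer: $\frac{435871}{16} \approx 27242.0$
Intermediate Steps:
$a{\left(Z \right)} = \frac{1}{2 Z}$
$a{\left(m{\left(-8 \right)} \right)} - -27242 = \frac{1}{2 \left(-8\right)} - -27242 = \frac{1}{2} \left(- \frac{1}{8}\right) + 27242 = - \frac{1}{16} + 27242 = \frac{435871}{16}$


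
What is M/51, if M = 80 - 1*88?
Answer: -8/51 ≈ -0.15686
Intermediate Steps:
M = -8 (M = 80 - 88 = -8)
M/51 = -8/51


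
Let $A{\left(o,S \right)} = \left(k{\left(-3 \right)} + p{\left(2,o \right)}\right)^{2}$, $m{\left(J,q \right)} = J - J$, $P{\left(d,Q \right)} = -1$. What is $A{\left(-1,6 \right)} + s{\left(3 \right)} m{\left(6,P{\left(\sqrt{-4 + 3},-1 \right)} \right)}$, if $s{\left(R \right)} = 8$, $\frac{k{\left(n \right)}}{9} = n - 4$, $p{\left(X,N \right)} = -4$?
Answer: $4489$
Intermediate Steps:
$k{\left(n \right)} = -36 + 9 n$ ($k{\left(n \right)} = 9 \left(n - 4\right) = 9 \left(-4 + n\right) = -36 + 9 n$)
$m{\left(J,q \right)} = 0$
$A{\left(o,S \right)} = 4489$ ($A{\left(o,S \right)} = \left(\left(-36 + 9 \left(-3\right)\right) - 4\right)^{2} = \left(\left(-36 - 27\right) - 4\right)^{2} = \left(-63 - 4\right)^{2} = \left(-67\right)^{2} = 4489$)
$A{\left(-1,6 \right)} + s{\left(3 \right)} m{\left(6,P{\left(\sqrt{-4 + 3},-1 \right)} \right)} = 4489 + 8 \cdot 0 = 4489 + 0 = 4489$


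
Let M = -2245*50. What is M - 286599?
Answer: -398849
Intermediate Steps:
M = -112250
M - 286599 = -112250 - 286599 = -398849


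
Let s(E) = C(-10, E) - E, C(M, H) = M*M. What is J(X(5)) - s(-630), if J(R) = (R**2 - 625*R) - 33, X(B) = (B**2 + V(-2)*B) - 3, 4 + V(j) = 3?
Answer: -11099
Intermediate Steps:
C(M, H) = M**2
V(j) = -1 (V(j) = -4 + 3 = -1)
X(B) = -3 + B**2 - B (X(B) = (B**2 - B) - 3 = -3 + B**2 - B)
s(E) = 100 - E (s(E) = (-10)**2 - E = 100 - E)
J(R) = -33 + R**2 - 625*R
J(X(5)) - s(-630) = (-33 + (-3 + 5**2 - 1*5)**2 - 625*(-3 + 5**2 - 1*5)) - (100 - 1*(-630)) = (-33 + (-3 + 25 - 5)**2 - 625*(-3 + 25 - 5)) - (100 + 630) = (-33 + 17**2 - 625*17) - 1*730 = (-33 + 289 - 10625) - 730 = -10369 - 730 = -11099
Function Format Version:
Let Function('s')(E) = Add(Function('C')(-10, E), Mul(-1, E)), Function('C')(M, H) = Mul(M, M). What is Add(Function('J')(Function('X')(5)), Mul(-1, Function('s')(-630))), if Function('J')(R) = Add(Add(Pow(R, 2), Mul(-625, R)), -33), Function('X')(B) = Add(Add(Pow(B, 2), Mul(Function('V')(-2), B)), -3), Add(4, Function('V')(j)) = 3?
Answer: -11099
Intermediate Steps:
Function('C')(M, H) = Pow(M, 2)
Function('V')(j) = -1 (Function('V')(j) = Add(-4, 3) = -1)
Function('X')(B) = Add(-3, Pow(B, 2), Mul(-1, B)) (Function('X')(B) = Add(Add(Pow(B, 2), Mul(-1, B)), -3) = Add(-3, Pow(B, 2), Mul(-1, B)))
Function('s')(E) = Add(100, Mul(-1, E)) (Function('s')(E) = Add(Pow(-10, 2), Mul(-1, E)) = Add(100, Mul(-1, E)))
Function('J')(R) = Add(-33, Pow(R, 2), Mul(-625, R))
Add(Function('J')(Function('X')(5)), Mul(-1, Function('s')(-630))) = Add(Add(-33, Pow(Add(-3, Pow(5, 2), Mul(-1, 5)), 2), Mul(-625, Add(-3, Pow(5, 2), Mul(-1, 5)))), Mul(-1, Add(100, Mul(-1, -630)))) = Add(Add(-33, Pow(Add(-3, 25, -5), 2), Mul(-625, Add(-3, 25, -5))), Mul(-1, Add(100, 630))) = Add(Add(-33, Pow(17, 2), Mul(-625, 17)), Mul(-1, 730)) = Add(Add(-33, 289, -10625), -730) = Add(-10369, -730) = -11099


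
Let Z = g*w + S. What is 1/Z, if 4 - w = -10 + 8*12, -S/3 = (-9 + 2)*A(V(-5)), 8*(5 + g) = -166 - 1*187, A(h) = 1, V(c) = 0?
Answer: 4/16197 ≈ 0.00024696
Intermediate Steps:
g = -393/8 (g = -5 + (-166 - 1*187)/8 = -5 + (-166 - 187)/8 = -5 + (⅛)*(-353) = -5 - 353/8 = -393/8 ≈ -49.125)
S = 21 (S = -3*(-9 + 2) = -(-21) = -3*(-7) = 21)
w = -82 (w = 4 - (-10 + 8*12) = 4 - (-10 + 96) = 4 - 1*86 = 4 - 86 = -82)
Z = 16197/4 (Z = -393/8*(-82) + 21 = 16113/4 + 21 = 16197/4 ≈ 4049.3)
1/Z = 1/(16197/4) = 4/16197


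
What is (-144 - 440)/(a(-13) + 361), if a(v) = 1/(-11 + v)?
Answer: -14016/8663 ≈ -1.6179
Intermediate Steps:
(-144 - 440)/(a(-13) + 361) = (-144 - 440)/(1/(-11 - 13) + 361) = -584/(1/(-24) + 361) = -584/(-1/24 + 361) = -584/8663/24 = -584*24/8663 = -14016/8663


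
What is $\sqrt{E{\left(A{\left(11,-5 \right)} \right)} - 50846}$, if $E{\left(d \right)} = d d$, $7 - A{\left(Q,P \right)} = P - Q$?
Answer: $i \sqrt{50317} \approx 224.31 i$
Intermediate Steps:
$A{\left(Q,P \right)} = 7 + Q - P$ ($A{\left(Q,P \right)} = 7 - \left(P - Q\right) = 7 + Q - P$)
$E{\left(d \right)} = d^{2}$
$\sqrt{E{\left(A{\left(11,-5 \right)} \right)} - 50846} = \sqrt{\left(7 + 11 - -5\right)^{2} - 50846} = \sqrt{\left(7 + 11 + 5\right)^{2} - 50846} = \sqrt{23^{2} - 50846} = \sqrt{529 - 50846} = \sqrt{-50317} = i \sqrt{50317}$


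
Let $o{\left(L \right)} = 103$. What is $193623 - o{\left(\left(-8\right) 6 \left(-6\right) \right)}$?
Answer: $193520$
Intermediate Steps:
$193623 - o{\left(\left(-8\right) 6 \left(-6\right) \right)} = 193623 - 103 = 193520$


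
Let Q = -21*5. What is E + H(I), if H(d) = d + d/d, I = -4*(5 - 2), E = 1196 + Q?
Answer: 1080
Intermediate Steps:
Q = -105
E = 1091 (E = 1196 - 105 = 1091)
I = -12 (I = -4*3 = -12)
H(d) = 1 + d (H(d) = d + 1 = 1 + d)
E + H(I) = 1091 + (1 - 12) = 1091 - 11 = 1080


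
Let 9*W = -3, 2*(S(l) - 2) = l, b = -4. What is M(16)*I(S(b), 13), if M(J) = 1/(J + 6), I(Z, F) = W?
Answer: -1/66 ≈ -0.015152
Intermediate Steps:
S(l) = 2 + l/2
W = -⅓ (W = (⅑)*(-3) = -⅓ ≈ -0.33333)
I(Z, F) = -⅓
M(J) = 1/(6 + J)
M(16)*I(S(b), 13) = -⅓/(6 + 16) = -⅓/22 = (1/22)*(-⅓) = -1/66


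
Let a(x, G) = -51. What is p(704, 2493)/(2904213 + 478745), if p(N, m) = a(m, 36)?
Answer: -51/3382958 ≈ -1.5076e-5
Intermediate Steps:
p(N, m) = -51
p(704, 2493)/(2904213 + 478745) = -51/(2904213 + 478745) = -51/3382958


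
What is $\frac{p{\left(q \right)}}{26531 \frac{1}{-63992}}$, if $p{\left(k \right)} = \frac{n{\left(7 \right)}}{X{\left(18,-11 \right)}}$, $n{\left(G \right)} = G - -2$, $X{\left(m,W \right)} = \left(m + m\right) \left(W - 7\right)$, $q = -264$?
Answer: $\frac{7999}{238779} \approx 0.0335$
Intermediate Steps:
$X{\left(m,W \right)} = 2 m \left(-7 + W\right)$
$n{\left(G \right)} = 2 + G$ ($n{\left(G \right)} = G + 2 = 2 + G$)
$p{\left(k \right)} = - \frac{1}{72}$ ($p{\left(k \right)} = \frac{2 + 7}{2 \cdot 18 \left(-7 - 11\right)} = \frac{9}{2 \cdot 18 \left(-18\right)} = \frac{9}{-648} = 9 \left(- \frac{1}{648}\right) = - \frac{1}{72}$)
$\frac{p{\left(q \right)}}{26531 \frac{1}{-63992}} = - \frac{1}{72 \frac{26531}{-63992}} = - \frac{1}{72 \cdot 26531 \left(- \frac{1}{63992}\right)} = - \frac{1}{72 \left(- \frac{26531}{63992}\right)} = \left(- \frac{1}{72}\right) \left(- \frac{63992}{26531}\right) = \frac{7999}{238779}$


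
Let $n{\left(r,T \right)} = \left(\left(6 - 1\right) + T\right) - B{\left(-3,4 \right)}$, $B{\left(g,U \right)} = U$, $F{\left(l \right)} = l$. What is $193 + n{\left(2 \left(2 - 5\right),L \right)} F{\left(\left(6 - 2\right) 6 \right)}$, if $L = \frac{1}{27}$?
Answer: $\frac{1961}{9} \approx 217.89$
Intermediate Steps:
$L = \frac{1}{27} \approx 0.037037$
$n{\left(r,T \right)} = 1 + T$ ($n{\left(r,T \right)} = \left(\left(6 - 1\right) + T\right) - 4 = \left(5 + T\right) - 4 = 1 + T$)
$193 + n{\left(2 \left(2 - 5\right),L \right)} F{\left(\left(6 - 2\right) 6 \right)} = 193 + \left(1 + \frac{1}{27}\right) \left(6 - 2\right) 6 = 193 + \frac{28 \cdot 4 \cdot 6}{27} = 193 + \frac{28}{27} \cdot 24 = 193 + \frac{224}{9} = \frac{1961}{9}$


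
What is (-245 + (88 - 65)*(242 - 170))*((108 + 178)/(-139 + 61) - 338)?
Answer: -1446275/3 ≈ -4.8209e+5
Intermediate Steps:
(-245 + (88 - 65)*(242 - 170))*((108 + 178)/(-139 + 61) - 338) = (-245 + 23*72)*(286/(-78) - 338) = (-245 + 1656)*(286*(-1/78) - 338) = 1411*(-11/3 - 338) = 1411*(-1025/3) = -1446275/3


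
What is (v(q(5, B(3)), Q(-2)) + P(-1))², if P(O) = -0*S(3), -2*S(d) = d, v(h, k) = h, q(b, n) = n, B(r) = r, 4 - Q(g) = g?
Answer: 9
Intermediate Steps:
Q(g) = 4 - g
S(d) = -d/2
P(O) = 0 (P(O) = -0*(-½*3) = -0*(-3)/2 = -1*0 = 0)
(v(q(5, B(3)), Q(-2)) + P(-1))² = (3 + 0)² = 3² = 9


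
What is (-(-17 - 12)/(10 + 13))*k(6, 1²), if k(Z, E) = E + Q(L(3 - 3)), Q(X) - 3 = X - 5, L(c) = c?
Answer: -29/23 ≈ -1.2609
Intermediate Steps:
Q(X) = -2 + X (Q(X) = 3 + (X - 5) = 3 + (-5 + X) = -2 + X)
k(Z, E) = -2 + E (k(Z, E) = E + (-2 + (3 - 3)) = E + (-2 + 0) = E - 2 = -2 + E)
(-(-17 - 12)/(10 + 13))*k(6, 1²) = (-(-17 - 12)/(10 + 13))*(-2 + 1²) = (-(-29)/23)*(-2 + 1) = -(-29)/23*(-1) = -1*(-29/23)*(-1) = (29/23)*(-1) = -29/23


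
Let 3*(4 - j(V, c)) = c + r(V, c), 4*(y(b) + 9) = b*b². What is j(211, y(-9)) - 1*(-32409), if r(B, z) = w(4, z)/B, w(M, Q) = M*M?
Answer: 82231067/2532 ≈ 32477.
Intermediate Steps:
w(M, Q) = M²
r(B, z) = 16/B (r(B, z) = 4²/B = 16/B)
y(b) = -9 + b³/4 (y(b) = -9 + (b*b²)/4 = -9 + b³/4)
j(V, c) = 4 - 16/(3*V) - c/3 (j(V, c) = 4 - (c + 16/V)/3 = 4 + (-16/(3*V) - c/3) = 4 - 16/(3*V) - c/3)
j(211, y(-9)) - 1*(-32409) = (⅓)*(-16 + 211*(12 - (-9 + (¼)*(-9)³)))/211 - 1*(-32409) = (⅓)*(1/211)*(-16 + 211*(12 - (-9 + (¼)*(-729)))) + 32409 = (⅓)*(1/211)*(-16 + 211*(12 - (-9 - 729/4))) + 32409 = (⅓)*(1/211)*(-16 + 211*(12 - 1*(-765/4))) + 32409 = (⅓)*(1/211)*(-16 + 211*(12 + 765/4)) + 32409 = (⅓)*(1/211)*(-16 + 211*(813/4)) + 32409 = (⅓)*(1/211)*(-16 + 171543/4) + 32409 = (⅓)*(1/211)*(171479/4) + 32409 = 171479/2532 + 32409 = 82231067/2532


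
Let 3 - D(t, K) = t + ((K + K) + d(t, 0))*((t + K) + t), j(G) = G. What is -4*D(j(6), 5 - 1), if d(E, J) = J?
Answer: 524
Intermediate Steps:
D(t, K) = 3 - t - 2*K*(K + 2*t) (D(t, K) = 3 - (t + ((K + K) + 0)*((t + K) + t)) = 3 - (t + (2*K + 0)*((K + t) + t)) = 3 - (t + (2*K)*(K + 2*t)) = 3 - (t + 2*K*(K + 2*t)) = 3 + (-t - 2*K*(K + 2*t)) = 3 - t - 2*K*(K + 2*t))
-4*D(j(6), 5 - 1) = -4*(3 - 1*6 - 2*(5 - 1)² - 4*(5 - 1)*6) = -4*(3 - 6 - 2*4² - 4*4*6) = -4*(3 - 6 - 2*16 - 96) = -4*(3 - 6 - 32 - 96) = -4*(-131) = 524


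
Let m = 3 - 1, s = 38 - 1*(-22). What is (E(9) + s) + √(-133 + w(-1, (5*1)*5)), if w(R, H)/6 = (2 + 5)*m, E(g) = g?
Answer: 69 + 7*I ≈ 69.0 + 7.0*I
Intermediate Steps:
s = 60 (s = 38 + 22 = 60)
m = 2
w(R, H) = 84 (w(R, H) = 6*((2 + 5)*2) = 6*(7*2) = 6*14 = 84)
(E(9) + s) + √(-133 + w(-1, (5*1)*5)) = (9 + 60) + √(-133 + 84) = 69 + √(-49) = 69 + 7*I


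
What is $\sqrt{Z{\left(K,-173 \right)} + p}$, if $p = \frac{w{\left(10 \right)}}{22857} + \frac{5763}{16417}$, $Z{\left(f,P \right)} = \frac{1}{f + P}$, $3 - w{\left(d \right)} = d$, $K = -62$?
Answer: $\frac{\sqrt{2694239326184858277465}}{88182191715} \approx 0.58862$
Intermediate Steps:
$w{\left(d \right)} = 3 - d$
$Z{\left(f,P \right)} = \frac{1}{P + f}$
$p = \frac{131609972}{375243369}$ ($p = \frac{3 - 10}{22857} + \frac{5763}{16417} = \left(3 - 10\right) \frac{1}{22857} + 5763 \cdot \frac{1}{16417} = \left(-7\right) \frac{1}{22857} + \frac{5763}{16417} = - \frac{7}{22857} + \frac{5763}{16417} = \frac{131609972}{375243369} \approx 0.35073$)
$\sqrt{Z{\left(K,-173 \right)} + p} = \sqrt{\frac{1}{-173 - 62} + \frac{131609972}{375243369}} = \sqrt{\frac{1}{-235} + \frac{131609972}{375243369}} = \sqrt{- \frac{1}{235} + \frac{131609972}{375243369}} = \sqrt{\frac{30553100051}{88182191715}} = \frac{\sqrt{2694239326184858277465}}{88182191715}$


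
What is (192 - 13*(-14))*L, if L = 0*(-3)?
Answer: 0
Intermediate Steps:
L = 0
(192 - 13*(-14))*L = (192 - 13*(-14))*0 = (192 + 182)*0 = 374*0 = 0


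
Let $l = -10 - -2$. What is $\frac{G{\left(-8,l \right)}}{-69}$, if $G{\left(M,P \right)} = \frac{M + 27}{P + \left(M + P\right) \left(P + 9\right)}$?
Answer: $\frac{19}{1656} \approx 0.011473$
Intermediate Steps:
$l = -8$ ($l = -10 + 2 = -8$)
$G{\left(M,P \right)} = \frac{27 + M}{P + \left(9 + P\right) \left(M + P\right)}$ ($G{\left(M,P \right)} = \frac{27 + M}{P + \left(M + P\right) \left(9 + P\right)} = \frac{27 + M}{P + \left(9 + P\right) \left(M + P\right)}$)
$\frac{G{\left(-8,l \right)}}{-69} = \frac{\frac{1}{\left(-8\right)^{2} + 9 \left(-8\right) + 10 \left(-8\right) - -64} \left(27 - 8\right)}{-69} = \frac{1}{64 - 72 - 80 + 64} \cdot 19 \left(- \frac{1}{69}\right) = \frac{1}{-24} \cdot 19 \left(- \frac{1}{69}\right) = \left(- \frac{1}{24}\right) 19 \left(- \frac{1}{69}\right) = \left(- \frac{19}{24}\right) \left(- \frac{1}{69}\right) = \frac{19}{1656}$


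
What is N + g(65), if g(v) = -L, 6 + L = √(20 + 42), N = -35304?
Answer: -35298 - √62 ≈ -35306.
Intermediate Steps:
L = -6 + √62 (L = -6 + √(20 + 42) = -6 + √62 ≈ 1.8740)
g(v) = 6 - √62 (g(v) = -(-6 + √62) = 6 - √62)
N + g(65) = -35304 + (6 - √62) = -35298 - √62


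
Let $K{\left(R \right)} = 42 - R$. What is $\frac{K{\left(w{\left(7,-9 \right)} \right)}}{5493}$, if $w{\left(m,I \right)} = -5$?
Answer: $\frac{47}{5493} \approx 0.0085563$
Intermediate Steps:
$\frac{K{\left(w{\left(7,-9 \right)} \right)}}{5493} = \frac{42 - -5}{5493} = \left(42 + 5\right) \frac{1}{5493} = 47 \cdot \frac{1}{5493} = \frac{47}{5493}$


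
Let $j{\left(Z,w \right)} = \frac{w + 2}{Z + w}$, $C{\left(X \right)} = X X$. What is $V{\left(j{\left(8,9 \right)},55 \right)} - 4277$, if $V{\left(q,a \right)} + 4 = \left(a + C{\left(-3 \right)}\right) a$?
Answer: $-761$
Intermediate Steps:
$C{\left(X \right)} = X^{2}$
$j{\left(Z,w \right)} = \frac{2 + w}{Z + w}$
$V{\left(q,a \right)} = -4 + a \left(9 + a\right)$ ($V{\left(q,a \right)} = -4 + \left(a + \left(-3\right)^{2}\right) a = -4 + \left(a + 9\right) a = -4 + \left(9 + a\right) a = -4 + a \left(9 + a\right)$)
$V{\left(j{\left(8,9 \right)},55 \right)} - 4277 = \left(-4 + 55^{2} + 9 \cdot 55\right) - 4277 = \left(-4 + 3025 + 495\right) - 4277 = 3516 - 4277 = -761$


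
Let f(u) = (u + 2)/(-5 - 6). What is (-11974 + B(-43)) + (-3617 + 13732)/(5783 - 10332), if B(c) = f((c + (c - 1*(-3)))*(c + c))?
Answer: -631758111/50039 ≈ -12625.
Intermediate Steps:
f(u) = -2/11 - u/11 (f(u) = (2 + u)/(-11) = (2 + u)*(-1/11) = -2/11 - u/11)
B(c) = -2/11 - 2*c*(3 + 2*c)/11 (B(c) = -2/11 - (c + (c - 1*(-3)))*(c + c)/11 = -2/11 - (c + (c + 3))*2*c/11 = -2/11 - (c + (3 + c))*2*c/11 = -2/11 - (3 + 2*c)*2*c/11 = -2/11 - 2*c*(3 + 2*c)/11)
(-11974 + B(-43)) + (-3617 + 13732)/(5783 - 10332) = (-11974 + (-2/11 - 2/11*(-43)*(3 + 2*(-43)))) + (-3617 + 13732)/(5783 - 10332) = (-11974 + (-2/11 - 2/11*(-43)*(3 - 86))) + 10115/(-4549) = (-11974 + (-2/11 - 2/11*(-43)*(-83))) + 10115*(-1/4549) = (-11974 + (-2/11 - 7138/11)) - 10115/4549 = (-11974 - 7140/11) - 10115/4549 = -138854/11 - 10115/4549 = -631758111/50039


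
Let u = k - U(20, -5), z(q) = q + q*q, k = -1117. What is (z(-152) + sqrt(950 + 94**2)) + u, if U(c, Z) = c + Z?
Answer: 21820 + sqrt(9786) ≈ 21919.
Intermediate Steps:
z(q) = q + q**2
U(c, Z) = Z + c
u = -1132 (u = -1117 - (-5 + 20) = -1117 - 1*15 = -1117 - 15 = -1132)
(z(-152) + sqrt(950 + 94**2)) + u = (-152*(1 - 152) + sqrt(950 + 94**2)) - 1132 = (-152*(-151) + sqrt(950 + 8836)) - 1132 = (22952 + sqrt(9786)) - 1132 = 21820 + sqrt(9786)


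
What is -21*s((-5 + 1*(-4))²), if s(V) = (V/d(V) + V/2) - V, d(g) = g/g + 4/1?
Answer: 5103/10 ≈ 510.30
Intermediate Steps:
d(g) = 5 (d(g) = 1 + 4*1 = 1 + 4 = 5)
s(V) = -3*V/10 (s(V) = (V/5 + V/2) - V = 7*V/10 - V = -3*V/10)
-21*s((-5 + 1*(-4))²) = -(-63)*(-5 + 1*(-4))²/10 = -(-63)*(-5 - 4)²/10 = -(-63)*(-9)²/10 = -(-63)*81/10 = -21*(-243/10) = 5103/10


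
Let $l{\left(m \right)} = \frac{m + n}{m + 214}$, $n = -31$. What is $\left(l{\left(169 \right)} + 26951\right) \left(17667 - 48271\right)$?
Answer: $- \frac{315905842084}{383} \approx -8.2482 \cdot 10^{8}$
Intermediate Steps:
$l{\left(m \right)} = \frac{-31 + m}{214 + m}$ ($l{\left(m \right)} = \frac{m - 31}{m + 214} = \frac{-31 + m}{214 + m}$)
$\left(l{\left(169 \right)} + 26951\right) \left(17667 - 48271\right) = \left(\frac{-31 + 169}{214 + 169} + 26951\right) \left(17667 - 48271\right) = \left(\frac{1}{383} \cdot 138 + 26951\right) \left(-30604\right) = \left(\frac{138}{383} + 26951\right) \left(-30604\right) = \frac{10322371}{383} \left(-30604\right) = - \frac{315905842084}{383}$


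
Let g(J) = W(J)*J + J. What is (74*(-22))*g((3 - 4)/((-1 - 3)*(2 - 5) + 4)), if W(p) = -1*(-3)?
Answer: 407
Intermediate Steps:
W(p) = 3
g(J) = 4*J (g(J) = 3*J + J = 4*J)
(74*(-22))*g((3 - 4)/((-1 - 3)*(2 - 5) + 4)) = (74*(-22))*(4*((3 - 4)/((-1 - 3)*(2 - 5) + 4))) = -6512*(-1/(-4*(-3) + 4)) = -6512*(-1/(12 + 4)) = -6512*(-1/16) = -6512*(-1*1/16) = -6512*(-1)/16 = -1628*(-¼) = 407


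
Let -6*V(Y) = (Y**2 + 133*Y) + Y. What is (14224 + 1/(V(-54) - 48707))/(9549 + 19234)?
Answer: 682567087/1381209821 ≈ 0.49418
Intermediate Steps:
V(Y) = -67*Y/3 - Y**2/6 (V(Y) = -((Y**2 + 133*Y) + Y)/6 = -(Y**2 + 134*Y)/6 = -67*Y/3 - Y**2/6)
(14224 + 1/(V(-54) - 48707))/(9549 + 19234) = (14224 + 1/(-1/6*(-54)*(134 - 54) - 48707))/(9549 + 19234) = (14224 + 1/(-1/6*(-54)*80 - 48707))/28783 = (14224 + 1/(720 - 48707))*(1/28783) = (14224 + 1/(-47987))*(1/28783) = (14224 - 1/47987)*(1/28783) = (682567087/47987)*(1/28783) = 682567087/1381209821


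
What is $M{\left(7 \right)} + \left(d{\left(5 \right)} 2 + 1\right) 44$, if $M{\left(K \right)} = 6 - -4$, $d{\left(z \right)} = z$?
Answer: $494$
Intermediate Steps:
$M{\left(K \right)} = 10$ ($M{\left(K \right)} = 6 + 4 = 10$)
$M{\left(7 \right)} + \left(d{\left(5 \right)} 2 + 1\right) 44 = 10 + \left(5 \cdot 2 + 1\right) 44 = 10 + \left(10 + 1\right) 44 = 10 + 11 \cdot 44 = 10 + 484 = 494$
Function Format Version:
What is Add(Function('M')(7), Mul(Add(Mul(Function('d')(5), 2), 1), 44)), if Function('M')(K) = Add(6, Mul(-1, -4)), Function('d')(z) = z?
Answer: 494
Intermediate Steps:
Function('M')(K) = 10 (Function('M')(K) = Add(6, 4) = 10)
Add(Function('M')(7), Mul(Add(Mul(Function('d')(5), 2), 1), 44)) = Add(10, Mul(Add(Mul(5, 2), 1), 44)) = Add(10, Mul(Add(10, 1), 44)) = Add(10, Mul(11, 44)) = Add(10, 484) = 494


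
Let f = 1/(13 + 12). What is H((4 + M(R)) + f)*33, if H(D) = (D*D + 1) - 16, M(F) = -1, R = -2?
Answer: -118767/625 ≈ -190.03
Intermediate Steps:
f = 1/25 ≈ 0.040000
H(D) = -15 + D**2 (H(D) = (D**2 + 1) - 16 = (1 + D**2) - 16 = -15 + D**2)
H((4 + M(R)) + f)*33 = (-15 + ((4 - 1) + 1/25)**2)*33 = (-15 + (3 + 1/25)**2)*33 = (-15 + (76/25)**2)*33 = (-15 + 5776/625)*33 = -3599/625*33 = -118767/625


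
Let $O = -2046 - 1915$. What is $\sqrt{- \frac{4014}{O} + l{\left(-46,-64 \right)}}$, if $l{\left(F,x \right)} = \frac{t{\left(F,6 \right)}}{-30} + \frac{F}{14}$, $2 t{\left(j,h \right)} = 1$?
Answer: $\frac{i \sqrt{1583777469435}}{831810} \approx 1.5129 i$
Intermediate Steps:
$O = -3961$
$t{\left(j,h \right)} = \frac{1}{2}$ ($t{\left(j,h \right)} = \frac{1}{2} \cdot 1 = \frac{1}{2}$)
$l{\left(F,x \right)} = - \frac{1}{60} + \frac{F}{14}$ ($l{\left(F,x \right)} = \frac{1}{2 \left(-30\right)} + \frac{F}{14} = \frac{1}{2} \left(- \frac{1}{30}\right) + F \frac{1}{14} = - \frac{1}{60} + \frac{F}{14}$)
$\sqrt{- \frac{4014}{O} + l{\left(-46,-64 \right)}} = \sqrt{- \frac{4014}{-3961} + \left(- \frac{1}{60} + \frac{1}{14} \left(-46\right)\right)} = \sqrt{\left(-4014\right) \left(- \frac{1}{3961}\right) - \frac{1387}{420}} = \sqrt{\frac{4014}{3961} - \frac{1387}{420}} = \sqrt{- \frac{3808027}{1663620}} = \frac{i \sqrt{1583777469435}}{831810}$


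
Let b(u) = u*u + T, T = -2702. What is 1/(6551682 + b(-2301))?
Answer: 1/11843581 ≈ 8.4434e-8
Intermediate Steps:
b(u) = -2702 + u² (b(u) = u*u - 2702 = u² - 2702 = -2702 + u²)
1/(6551682 + b(-2301)) = 1/(6551682 + (-2702 + (-2301)²)) = 1/(6551682 + (-2702 + 5294601)) = 1/(6551682 + 5291899) = 1/11843581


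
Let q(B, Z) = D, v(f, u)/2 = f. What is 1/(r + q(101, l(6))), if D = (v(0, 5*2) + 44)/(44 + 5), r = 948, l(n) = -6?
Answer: 49/46496 ≈ 0.0010539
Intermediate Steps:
v(f, u) = 2*f
D = 44/49 (D = (2*0 + 44)/(44 + 5) = (0 + 44)/49 = 44*(1/49) = 44/49 ≈ 0.89796)
q(B, Z) = 44/49
1/(r + q(101, l(6))) = 1/(948 + 44/49) = 1/(46496/49) = 49/46496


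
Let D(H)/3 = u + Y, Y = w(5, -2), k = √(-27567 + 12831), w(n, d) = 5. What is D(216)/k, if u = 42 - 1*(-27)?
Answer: -37*I*√921/614 ≈ -1.8288*I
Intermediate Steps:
k = 4*I*√921 (k = √(-14736) = 4*I*√921 ≈ 121.39*I)
u = 69 (u = 42 + 27 = 69)
Y = 5
D(H) = 222 (D(H) = 3*(69 + 5) = 3*74 = 222)
D(216)/k = 222/((4*I*√921)) = 222*(-I*√921/3684) = -37*I*√921/614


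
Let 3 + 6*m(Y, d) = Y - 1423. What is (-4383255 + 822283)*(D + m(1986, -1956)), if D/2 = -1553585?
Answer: 33192639035560/3 ≈ 1.1064e+13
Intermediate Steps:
m(Y, d) = -713/3 + Y/6 (m(Y, d) = -½ + (Y - 1423)/6 = -½ + (-1423 + Y)/6 = -½ + (-1423/6 + Y/6) = -713/3 + Y/6)
D = -3107170 (D = 2*(-1553585) = -3107170)
(-4383255 + 822283)*(D + m(1986, -1956)) = (-4383255 + 822283)*(-3107170 + (-713/3 + (⅙)*1986)) = -3560972*(-3107170 + (-713/3 + 331)) = -3560972*(-3107170 + 280/3) = -3560972*(-9321230/3) = 33192639035560/3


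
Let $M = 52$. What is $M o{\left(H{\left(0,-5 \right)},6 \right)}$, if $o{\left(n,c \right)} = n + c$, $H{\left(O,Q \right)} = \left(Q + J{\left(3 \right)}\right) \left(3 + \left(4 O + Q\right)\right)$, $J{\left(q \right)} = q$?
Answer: $520$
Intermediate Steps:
$H{\left(O,Q \right)} = \left(3 + Q\right) \left(3 + Q + 4 O\right)$ ($H{\left(O,Q \right)} = \left(Q + 3\right) \left(3 + \left(4 O + Q\right)\right) = \left(3 + Q\right) \left(3 + \left(Q + 4 O\right)\right) = \left(3 + Q\right) \left(3 + Q + 4 O\right)$)
$o{\left(n,c \right)} = c + n$
$M o{\left(H{\left(0,-5 \right)},6 \right)} = 52 \left(6 + \left(9 + \left(-5\right)^{2} + 6 \left(-5\right) + 12 \cdot 0 + 4 \cdot 0 \left(-5\right)\right)\right) = 52 \left(6 + \left(9 + 25 - 30 + 0 + 0\right)\right) = 52 \left(6 + 4\right) = 52 \cdot 10 = 520$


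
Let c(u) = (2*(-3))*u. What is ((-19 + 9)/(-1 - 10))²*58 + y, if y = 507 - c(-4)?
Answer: 64243/121 ≈ 530.93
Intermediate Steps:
c(u) = -6*u
y = 483 (y = 507 - (-6)*(-4) = 507 - 1*24 = 507 - 24 = 483)
((-19 + 9)/(-1 - 10))²*58 + y = ((-19 + 9)/(-1 - 10))²*58 + 483 = (-10/(-11))²*58 + 483 = (-10*(-1/11))²*58 + 483 = (10/11)²*58 + 483 = (100/121)*58 + 483 = 5800/121 + 483 = 64243/121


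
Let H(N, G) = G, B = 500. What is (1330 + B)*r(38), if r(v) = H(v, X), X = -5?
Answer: -9150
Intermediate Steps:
r(v) = -5
(1330 + B)*r(38) = (1330 + 500)*(-5) = 1830*(-5) = -9150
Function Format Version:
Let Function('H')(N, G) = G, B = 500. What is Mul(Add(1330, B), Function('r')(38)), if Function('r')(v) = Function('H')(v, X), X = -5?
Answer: -9150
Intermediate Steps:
Function('r')(v) = -5
Mul(Add(1330, B), Function('r')(38)) = Mul(Add(1330, 500), -5) = Mul(1830, -5) = -9150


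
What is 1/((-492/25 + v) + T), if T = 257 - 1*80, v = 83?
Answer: 25/6008 ≈ 0.0041611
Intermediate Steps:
T = 177 (T = 257 - 80 = 177)
1/((-492/25 + v) + T) = 1/((-492/25 + 83) + 177) = 1/(1583/25 + 177) = 1/(6008/25) = 25/6008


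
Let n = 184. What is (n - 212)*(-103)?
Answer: 2884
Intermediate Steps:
(n - 212)*(-103) = (184 - 212)*(-103) = -28*(-103) = 2884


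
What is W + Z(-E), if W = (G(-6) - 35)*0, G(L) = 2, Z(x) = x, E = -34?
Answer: 34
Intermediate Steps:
W = 0 (W = (2 - 35)*0 = -33*0 = 0)
W + Z(-E) = 0 - 1*(-34) = 0 + 34 = 34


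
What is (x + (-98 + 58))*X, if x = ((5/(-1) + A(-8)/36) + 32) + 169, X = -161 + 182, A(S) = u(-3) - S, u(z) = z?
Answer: 39347/12 ≈ 3278.9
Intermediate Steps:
A(S) = -3 - S
X = 21
x = 7061/36 (x = ((5/(-1) + (-3 - 1*(-8))/36) + 32) + 169 = ((5*(-1) + (-3 + 8)*(1/36)) + 32) + 169 = ((-5 + 5*(1/36)) + 32) + 169 = ((-5 + 5/36) + 32) + 169 = (-175/36 + 32) + 169 = 977/36 + 169 = 7061/36 ≈ 196.14)
(x + (-98 + 58))*X = (7061/36 + (-98 + 58))*21 = (7061/36 - 40)*21 = (5621/36)*21 = 39347/12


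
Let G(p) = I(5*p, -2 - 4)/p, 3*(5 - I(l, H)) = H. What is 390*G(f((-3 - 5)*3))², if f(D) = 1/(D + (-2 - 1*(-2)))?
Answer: 11007360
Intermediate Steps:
f(D) = 1/D (f(D) = 1/(D + (-2 + 2)) = 1/(D + 0) = 1/D)
I(l, H) = 5 - H/3
G(p) = 7/p (G(p) = (5 - (-2 - 4)/3)/p = (5 - ⅓*(-6))/p = (5 + 2)/p = 7/p)
390*G(f((-3 - 5)*3))² = 390*(7/(1/((-3 - 5)*3)))² = 390*(7/(1/(-8*3)))² = 390*(7/(1/(-24)))² = 390*(7/(-1/24))² = 390*(7*(-24))² = 390*(-168)² = 390*28224 = 11007360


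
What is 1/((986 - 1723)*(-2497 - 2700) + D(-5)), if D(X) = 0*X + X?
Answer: 1/3830184 ≈ 2.6108e-7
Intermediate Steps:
D(X) = X (D(X) = 0 + X = X)
1/((986 - 1723)*(-2497 - 2700) + D(-5)) = 1/((986 - 1723)*(-2497 - 2700) - 5) = 1/(-737*(-5197) - 5) = 1/(3830189 - 5) = 1/3830184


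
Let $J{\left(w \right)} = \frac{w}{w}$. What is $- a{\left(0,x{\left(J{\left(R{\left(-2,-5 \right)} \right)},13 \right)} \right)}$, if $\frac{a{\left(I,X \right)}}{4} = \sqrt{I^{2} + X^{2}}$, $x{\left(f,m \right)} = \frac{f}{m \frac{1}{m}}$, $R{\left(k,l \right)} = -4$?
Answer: $-4$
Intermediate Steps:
$J{\left(w \right)} = 1$
$x{\left(f,m \right)} = f$ ($x{\left(f,m \right)} = \frac{f}{1} = f 1 = f$)
$a{\left(I,X \right)} = 4 \sqrt{I^{2} + X^{2}}$
$- a{\left(0,x{\left(J{\left(R{\left(-2,-5 \right)} \right)},13 \right)} \right)} = - 4 \sqrt{0^{2} + 1^{2}} = - 4 \sqrt{0 + 1} = - 4 \sqrt{1} = - 4 \cdot 1 = \left(-1\right) 4 = -4$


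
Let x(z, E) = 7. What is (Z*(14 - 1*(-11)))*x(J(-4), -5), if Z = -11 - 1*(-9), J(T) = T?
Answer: -350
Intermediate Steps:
Z = -2 (Z = -11 + 9 = -2)
(Z*(14 - 1*(-11)))*x(J(-4), -5) = -2*(14 - 1*(-11))*7 = -2*(14 + 11)*7 = -2*25*7 = -50*7 = -350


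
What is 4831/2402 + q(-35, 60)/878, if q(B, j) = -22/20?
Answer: 21194879/10544780 ≈ 2.0100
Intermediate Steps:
q(B, j) = -11/10 (q(B, j) = -22*1/20 = -11/10)
4831/2402 + q(-35, 60)/878 = 4831/2402 - 11/10/878 = 4831*(1/2402) - 11/10*1/878 = 4831/2402 - 11/8780 = 21194879/10544780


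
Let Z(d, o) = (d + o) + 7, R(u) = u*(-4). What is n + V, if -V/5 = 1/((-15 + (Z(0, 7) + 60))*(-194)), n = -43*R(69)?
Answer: 135841133/11446 ≈ 11868.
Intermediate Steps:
R(u) = -4*u
Z(d, o) = 7 + d + o
n = 11868 (n = -(-172)*69 = -43*(-276) = 11868)
V = 5/11446 (V = -5*(-1/(194*(-15 + ((7 + 0 + 7) + 60)))) = -5*(-1/(194*(-15 + (14 + 60)))) = -5*(-1/(194*(-15 + 74))) = -5/(59*(-194)) = -5/(-11446) = -5*(-1/11446) = 5/11446 ≈ 0.00043683)
n + V = 11868 + 5/11446 = 135841133/11446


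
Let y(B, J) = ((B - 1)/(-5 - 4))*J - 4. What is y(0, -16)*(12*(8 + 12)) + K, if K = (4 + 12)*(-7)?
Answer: -4496/3 ≈ -1498.7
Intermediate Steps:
K = -112 (K = 16*(-7) = -112)
y(B, J) = -4 + J*(1/9 - B/9) (y(B, J) = ((-1 + B)/(-9))*J - 4 = ((-1 + B)*(-1/9))*J - 4 = (1/9 - B/9)*J - 4 = J*(1/9 - B/9) - 4 = -4 + J*(1/9 - B/9))
y(0, -16)*(12*(8 + 12)) + K = (-4 + (1/9)*(-16) - 1/9*0*(-16))*(12*(8 + 12)) - 112 = (-4 - 16/9 + 0)*(12*20) - 112 = -52/9*240 - 112 = -4160/3 - 112 = -4496/3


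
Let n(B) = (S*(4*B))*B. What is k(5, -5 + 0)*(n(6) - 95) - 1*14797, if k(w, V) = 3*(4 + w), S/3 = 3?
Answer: 17630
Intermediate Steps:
S = 9 (S = 3*3 = 9)
k(w, V) = 12 + 3*w
n(B) = 36*B² (n(B) = (9*(4*B))*B = (36*B)*B = 36*B²)
k(5, -5 + 0)*(n(6) - 95) - 1*14797 = (12 + 3*5)*(36*6² - 95) - 1*14797 = (12 + 15)*(36*36 - 95) - 14797 = 27*(1296 - 95) - 14797 = 27*1201 - 14797 = 32427 - 14797 = 17630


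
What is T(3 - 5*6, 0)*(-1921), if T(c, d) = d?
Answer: 0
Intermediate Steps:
T(3 - 5*6, 0)*(-1921) = 0*(-1921) = 0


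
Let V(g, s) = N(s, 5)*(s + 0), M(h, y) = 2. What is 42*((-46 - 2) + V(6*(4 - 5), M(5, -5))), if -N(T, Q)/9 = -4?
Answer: 1008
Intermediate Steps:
N(T, Q) = 36 (N(T, Q) = -9*(-4) = 36)
V(g, s) = 36*s (V(g, s) = 36*(s + 0) = 36*s)
42*((-46 - 2) + V(6*(4 - 5), M(5, -5))) = 42*((-46 - 2) + 36*2) = 42*(-48 + 72) = 42*24 = 1008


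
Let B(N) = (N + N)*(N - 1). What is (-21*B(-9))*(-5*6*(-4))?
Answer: -453600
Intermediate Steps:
B(N) = 2*N*(-1 + N) (B(N) = (2*N)*(-1 + N) = 2*N*(-1 + N))
(-21*B(-9))*(-5*6*(-4)) = (-42*(-9)*(-1 - 9))*(-5*6*(-4)) = (-42*(-9)*(-10))*(-30*(-4)) = -21*180*120 = -3780*120 = -453600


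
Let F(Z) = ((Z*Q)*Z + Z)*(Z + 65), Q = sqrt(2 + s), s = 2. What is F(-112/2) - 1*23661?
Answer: 32283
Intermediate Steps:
Q = 2 (Q = sqrt(2 + 2) = sqrt(4) = 2)
F(Z) = (65 + Z)*(Z + 2*Z**2) (F(Z) = ((Z*2)*Z + Z)*(Z + 65) = ((2*Z)*Z + Z)*(65 + Z) = (2*Z**2 + Z)*(65 + Z) = (Z + 2*Z**2)*(65 + Z) = (65 + Z)*(Z + 2*Z**2))
F(-112/2) - 1*23661 = (-112/2)*(65 + 2*(-112/2)**2 + 131*(-112/2)) - 1*23661 = (-112*1/2)*(65 + 2*(-112*1/2)**2 + 131*(-112*1/2)) - 23661 = -56*(65 + 2*(-56)**2 + 131*(-56)) - 23661 = -56*(65 + 2*3136 - 7336) - 23661 = -56*(65 + 6272 - 7336) - 23661 = -56*(-999) - 23661 = 55944 - 23661 = 32283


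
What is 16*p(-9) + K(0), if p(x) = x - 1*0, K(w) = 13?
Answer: -131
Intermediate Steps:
p(x) = x (p(x) = x + 0 = x)
16*p(-9) + K(0) = 16*(-9) + 13 = -144 + 13 = -131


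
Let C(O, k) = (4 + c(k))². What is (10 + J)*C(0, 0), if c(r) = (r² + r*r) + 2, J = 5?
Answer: 540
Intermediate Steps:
c(r) = 2 + 2*r² (c(r) = (r² + r²) + 2 = 2*r² + 2 = 2 + 2*r²)
C(O, k) = (6 + 2*k²)² (C(O, k) = (4 + (2 + 2*k²))² = (6 + 2*k²)²)
(10 + J)*C(0, 0) = (10 + 5)*(4*(3 + 0²)²) = 15*(4*(3 + 0)²) = 15*(4*3²) = 15*(4*9) = 15*36 = 540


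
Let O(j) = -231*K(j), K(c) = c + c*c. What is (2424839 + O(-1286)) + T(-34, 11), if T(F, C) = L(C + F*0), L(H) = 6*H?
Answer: -379304905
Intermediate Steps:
K(c) = c + c**2
O(j) = -231*j*(1 + j)
T(F, C) = 6*C (T(F, C) = 6*(C + F*0) = 6*(C + 0) = 6*C)
(2424839 + O(-1286)) + T(-34, 11) = (2424839 - 231*(-1286)*(1 - 1286)) + 6*11 = (2424839 - 231*(-1286)*(-1285)) + 66 = (2424839 - 381729810) + 66 = -379304971 + 66 = -379304905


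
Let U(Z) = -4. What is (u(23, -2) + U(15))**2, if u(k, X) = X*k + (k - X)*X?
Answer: 10000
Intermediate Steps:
u(k, X) = X*k + X*(k - X)
(u(23, -2) + U(15))**2 = (-2*(-1*(-2) + 2*23) - 4)**2 = (-2*(2 + 46) - 4)**2 = (-2*48 - 4)**2 = (-96 - 4)**2 = (-100)**2 = 10000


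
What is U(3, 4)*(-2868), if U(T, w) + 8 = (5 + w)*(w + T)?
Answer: -157740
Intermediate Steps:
U(T, w) = -8 + (5 + w)*(T + w) (U(T, w) = -8 + (5 + w)*(w + T) = -8 + (5 + w)*(T + w))
U(3, 4)*(-2868) = (-8 + 4² + 5*3 + 5*4 + 3*4)*(-2868) = (-8 + 16 + 15 + 20 + 12)*(-2868) = 55*(-2868) = -157740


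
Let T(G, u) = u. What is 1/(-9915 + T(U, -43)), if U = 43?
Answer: -1/9958 ≈ -0.00010042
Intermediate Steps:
1/(-9915 + T(U, -43)) = 1/(-9915 - 43) = 1/(-9958) = -1/9958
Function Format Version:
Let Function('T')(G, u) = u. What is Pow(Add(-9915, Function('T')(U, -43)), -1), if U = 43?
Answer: Rational(-1, 9958) ≈ -0.00010042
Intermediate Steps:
Pow(Add(-9915, Function('T')(U, -43)), -1) = Pow(Add(-9915, -43), -1) = Pow(-9958, -1) = Rational(-1, 9958)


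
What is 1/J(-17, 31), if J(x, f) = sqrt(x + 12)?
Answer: -I*sqrt(5)/5 ≈ -0.44721*I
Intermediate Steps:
J(x, f) = sqrt(12 + x)
1/J(-17, 31) = 1/(sqrt(12 - 17)) = 1/(sqrt(-5)) = 1/(I*sqrt(5)) = -I*sqrt(5)/5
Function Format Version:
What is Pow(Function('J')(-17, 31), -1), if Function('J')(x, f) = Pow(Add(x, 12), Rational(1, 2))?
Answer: Mul(Rational(-1, 5), I, Pow(5, Rational(1, 2))) ≈ Mul(-0.44721, I)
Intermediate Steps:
Function('J')(x, f) = Pow(Add(12, x), Rational(1, 2))
Pow(Function('J')(-17, 31), -1) = Pow(Pow(Add(12, -17), Rational(1, 2)), -1) = Pow(Pow(-5, Rational(1, 2)), -1) = Pow(Mul(I, Pow(5, Rational(1, 2))), -1) = Mul(Rational(-1, 5), I, Pow(5, Rational(1, 2)))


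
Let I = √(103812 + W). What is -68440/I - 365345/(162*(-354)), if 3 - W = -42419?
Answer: 365345/57348 - 34220*√506/4301 ≈ -172.60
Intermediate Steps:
W = 42422 (W = 3 - 1*(-42419) = 3 + 42419 = 42422)
I = 17*√506 (I = √(103812 + 42422) = √146234 = 17*√506 ≈ 382.41)
-68440/I - 365345/(162*(-354)) = -68440*√506/8602 - 365345/(162*(-354)) = -34220*√506/4301 - 365345/(-57348) = -34220*√506/4301 - 365345*(-1/57348) = -34220*√506/4301 + 365345/57348 = 365345/57348 - 34220*√506/4301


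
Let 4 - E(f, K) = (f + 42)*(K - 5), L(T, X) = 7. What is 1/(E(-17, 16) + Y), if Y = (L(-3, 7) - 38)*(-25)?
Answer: 1/504 ≈ 0.0019841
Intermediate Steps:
E(f, K) = 4 - (-5 + K)*(42 + f) (E(f, K) = 4 - (f + 42)*(K - 5) = 4 - (42 + f)*(-5 + K) = 4 - (-5 + K)*(42 + f))
Y = 775 (Y = (7 - 38)*(-25) = -31*(-25) = 775)
1/(E(-17, 16) + Y) = 1/((214 - 42*16 + 5*(-17) - 1*16*(-17)) + 775) = 1/((214 - 672 - 85 + 272) + 775) = 1/(-271 + 775) = 1/504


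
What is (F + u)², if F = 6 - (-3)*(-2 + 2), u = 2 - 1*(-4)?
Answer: 144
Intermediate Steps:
u = 6 (u = 2 + 4 = 6)
F = 6 (F = 6 - (-3)*0 = 6 - 1*0 = 6 + 0 = 6)
(F + u)² = (6 + 6)² = 12² = 144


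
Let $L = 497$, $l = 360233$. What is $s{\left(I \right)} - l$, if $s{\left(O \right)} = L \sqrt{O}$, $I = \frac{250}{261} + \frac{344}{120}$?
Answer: $-360233 + \frac{497 \sqrt{723695}}{435} \approx -3.5926 \cdot 10^{5}$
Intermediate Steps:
$I = \frac{4991}{1305}$ ($I = 250 \cdot \frac{1}{261} + 344 \cdot \frac{1}{120} = \frac{250}{261} + \frac{43}{15} = \frac{4991}{1305} \approx 3.8245$)
$s{\left(O \right)} = 497 \sqrt{O}$
$s{\left(I \right)} - l = 497 \sqrt{\frac{4991}{1305}} - 360233 = 497 \frac{\sqrt{723695}}{435} - 360233 = \frac{497 \sqrt{723695}}{435} - 360233 = -360233 + \frac{497 \sqrt{723695}}{435}$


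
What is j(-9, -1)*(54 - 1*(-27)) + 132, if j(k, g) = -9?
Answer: -597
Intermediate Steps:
j(-9, -1)*(54 - 1*(-27)) + 132 = -9*(54 - 1*(-27)) + 132 = -9*(54 + 27) + 132 = -9*81 + 132 = -729 + 132 = -597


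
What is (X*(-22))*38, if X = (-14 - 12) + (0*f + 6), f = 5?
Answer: 16720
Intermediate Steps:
X = -20 (X = (-14 - 12) + (0*5 + 6) = -26 + (0 + 6) = -26 + 6 = -20)
(X*(-22))*38 = -20*(-22)*38 = 440*38 = 16720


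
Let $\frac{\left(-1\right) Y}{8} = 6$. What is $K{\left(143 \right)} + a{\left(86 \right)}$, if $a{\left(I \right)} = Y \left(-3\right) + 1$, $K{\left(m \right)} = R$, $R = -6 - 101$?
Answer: $38$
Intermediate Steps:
$Y = -48$ ($Y = \left(-8\right) 6 = -48$)
$R = -107$
$K{\left(m \right)} = -107$
$a{\left(I \right)} = 145$ ($a{\left(I \right)} = \left(-48\right) \left(-3\right) + 1 = 144 + 1 = 145$)
$K{\left(143 \right)} + a{\left(86 \right)} = -107 + 145 = 38$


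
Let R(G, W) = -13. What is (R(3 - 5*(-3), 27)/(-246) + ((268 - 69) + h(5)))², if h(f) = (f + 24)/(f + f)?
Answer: 15425888401/378225 ≈ 40785.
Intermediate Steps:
h(f) = (24 + f)/(2*f) (h(f) = (24 + f)/((2*f)) = (24 + f)*(1/(2*f)) = (24 + f)/(2*f))
(R(3 - 5*(-3), 27)/(-246) + ((268 - 69) + h(5)))² = (-13/(-246) + ((268 - 69) + (½)*(24 + 5)/5))² = (-13*(-1/246) + (199 + (½)*(⅕)*29))² = (13/246 + (199 + 29/10))² = (13/246 + 2019/10)² = (124201/615)² = 15425888401/378225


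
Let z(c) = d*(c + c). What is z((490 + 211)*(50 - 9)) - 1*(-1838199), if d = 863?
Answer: 51445165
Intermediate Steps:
z(c) = 1726*c (z(c) = 863*(c + c) = 863*(2*c) = 1726*c)
z((490 + 211)*(50 - 9)) - 1*(-1838199) = 1726*((490 + 211)*(50 - 9)) - 1*(-1838199) = 1726*(701*41) + 1838199 = 1726*28741 + 1838199 = 49606966 + 1838199 = 51445165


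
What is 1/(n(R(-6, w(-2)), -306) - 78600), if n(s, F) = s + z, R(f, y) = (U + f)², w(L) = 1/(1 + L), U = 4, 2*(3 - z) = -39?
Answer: -2/157147 ≈ -1.2727e-5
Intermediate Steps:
z = 45/2 (z = 3 - ½*(-39) = 3 + 39/2 = 45/2 ≈ 22.500)
R(f, y) = (4 + f)²
n(s, F) = 45/2 + s (n(s, F) = s + 45/2 = 45/2 + s)
1/(n(R(-6, w(-2)), -306) - 78600) = 1/((45/2 + (4 - 6)²) - 78600) = 1/((45/2 + (-2)²) - 78600) = 1/((45/2 + 4) - 78600) = 1/(53/2 - 78600) = 1/(-157147/2) = -2/157147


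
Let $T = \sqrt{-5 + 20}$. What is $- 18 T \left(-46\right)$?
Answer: $828 \sqrt{15} \approx 3206.8$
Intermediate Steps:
$T = \sqrt{15} \approx 3.873$
$- 18 T \left(-46\right) = - 18 \sqrt{15} \left(-46\right) = 828 \sqrt{15}$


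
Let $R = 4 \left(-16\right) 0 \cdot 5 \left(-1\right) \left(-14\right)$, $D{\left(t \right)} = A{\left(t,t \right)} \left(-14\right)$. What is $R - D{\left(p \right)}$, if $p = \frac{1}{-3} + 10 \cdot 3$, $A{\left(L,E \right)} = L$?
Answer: $\frac{1246}{3} \approx 415.33$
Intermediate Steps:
$p = \frac{89}{3}$ ($p = - \frac{1}{3} + 30 = \frac{89}{3} \approx 29.667$)
$D{\left(t \right)} = - 14 t$ ($D{\left(t \right)} = t \left(-14\right) = - 14 t$)
$R = 0$ ($R = - 64 \cdot 0 \left(-1\right) \left(-14\right) = \left(-64\right) 0 \left(-14\right) = 0 \left(-14\right) = 0$)
$R - D{\left(p \right)} = 0 - \left(-14\right) \frac{89}{3} = 0 - - \frac{1246}{3} = 0 + \frac{1246}{3} = \frac{1246}{3}$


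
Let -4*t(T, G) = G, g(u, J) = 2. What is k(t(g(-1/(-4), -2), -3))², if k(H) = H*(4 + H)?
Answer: 3249/256 ≈ 12.691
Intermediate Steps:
t(T, G) = -G/4
k(t(g(-1/(-4), -2), -3))² = ((-¼*(-3))*(4 - ¼*(-3)))² = (3*(4 + ¾)/4)² = ((¾)*(19/4))² = (57/16)² = 3249/256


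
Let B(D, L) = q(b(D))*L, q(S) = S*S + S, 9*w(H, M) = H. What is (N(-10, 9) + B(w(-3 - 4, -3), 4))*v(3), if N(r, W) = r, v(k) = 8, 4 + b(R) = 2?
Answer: -16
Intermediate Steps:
w(H, M) = H/9
b(R) = -2 (b(R) = -4 + 2 = -2)
q(S) = S + S² (q(S) = S² + S = S + S²)
B(D, L) = 2*L (B(D, L) = (-2*(1 - 2))*L = (-2*(-1))*L = 2*L)
(N(-10, 9) + B(w(-3 - 4, -3), 4))*v(3) = (-10 + 2*4)*8 = (-10 + 8)*8 = -2*8 = -16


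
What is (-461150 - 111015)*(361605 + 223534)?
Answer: -334796055935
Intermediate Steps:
(-461150 - 111015)*(361605 + 223534) = -572165*585139 = -334796055935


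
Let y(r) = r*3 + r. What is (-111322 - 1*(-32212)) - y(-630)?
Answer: -76590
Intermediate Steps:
y(r) = 4*r (y(r) = 3*r + r = 4*r)
(-111322 - 1*(-32212)) - y(-630) = (-111322 - 1*(-32212)) - 4*(-630) = (-111322 + 32212) - 1*(-2520) = -79110 + 2520 = -76590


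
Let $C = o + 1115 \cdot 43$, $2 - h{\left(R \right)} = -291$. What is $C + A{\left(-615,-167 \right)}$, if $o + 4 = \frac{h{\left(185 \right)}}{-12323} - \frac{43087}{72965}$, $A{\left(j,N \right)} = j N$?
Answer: $\frac{135452451321124}{899147695} \approx 1.5065 \cdot 10^{5}$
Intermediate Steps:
$A{\left(j,N \right)} = N j$
$h{\left(R \right)} = 293$ ($h{\left(R \right)} = 2 - -291 = 2 + 291 = 293$)
$o = - \frac{4148930626}{899147695}$ ($o = -4 + \left(\frac{293}{-12323} - \frac{43087}{72965}\right) = -4 + \left(293 \left(- \frac{1}{12323}\right) - \frac{43087}{72965}\right) = -4 - \frac{552339846}{899147695} = - \frac{4148930626}{899147695} \approx -4.6143$)
$C = \frac{43105487306149}{899147695}$ ($C = - \frac{4148930626}{899147695} + 1115 \cdot 43 = - \frac{4148930626}{899147695} + 47945 = \frac{43105487306149}{899147695} \approx 47940.0$)
$C + A{\left(-615,-167 \right)} = \frac{43105487306149}{899147695} - -102705 = \frac{43105487306149}{899147695} + 102705 = \frac{135452451321124}{899147695}$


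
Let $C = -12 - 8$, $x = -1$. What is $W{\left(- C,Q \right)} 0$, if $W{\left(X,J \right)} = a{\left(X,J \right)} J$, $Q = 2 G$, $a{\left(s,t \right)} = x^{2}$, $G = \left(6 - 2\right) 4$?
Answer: $0$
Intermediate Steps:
$C = -20$ ($C = -12 - 8 = -20$)
$G = 16$ ($G = 4 \cdot 4 = 16$)
$a{\left(s,t \right)} = 1$ ($a{\left(s,t \right)} = \left(-1\right)^{2} = 1$)
$Q = 32$ ($Q = 2 \cdot 16 = 32$)
$W{\left(X,J \right)} = J$ ($W{\left(X,J \right)} = 1 J = J$)
$W{\left(- C,Q \right)} 0 = 32 \cdot 0 = 0$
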